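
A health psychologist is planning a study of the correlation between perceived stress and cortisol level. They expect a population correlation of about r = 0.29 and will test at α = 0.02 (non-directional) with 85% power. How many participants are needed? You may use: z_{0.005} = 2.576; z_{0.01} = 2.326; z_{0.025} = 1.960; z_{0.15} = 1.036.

Fisher's z: C = ½·ln((1+r)/(1−r)) = ½·ln(1.8169) = 0.2986.
n = ((z_{α/2} + z_β)/C)² + 3.
(2.326 + 1.036) / 0.2986 = 3.362 / 0.2986 = 11.259.
n = 11.259² + 3 = 126.77 + 3 = 129.8.
Round up.

n = 130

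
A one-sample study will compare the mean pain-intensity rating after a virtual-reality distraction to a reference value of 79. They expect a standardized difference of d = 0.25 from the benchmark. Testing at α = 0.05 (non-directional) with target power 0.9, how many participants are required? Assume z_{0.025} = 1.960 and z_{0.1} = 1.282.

n = 169

For a one-sample test: n = ((z_{α/2} + z_β) / d)².
z_{α/2} + z_β = 1.960 + 1.282 = 3.242.
n = (3.242 / 0.25)² = 12.968² = 168.17.
Round up.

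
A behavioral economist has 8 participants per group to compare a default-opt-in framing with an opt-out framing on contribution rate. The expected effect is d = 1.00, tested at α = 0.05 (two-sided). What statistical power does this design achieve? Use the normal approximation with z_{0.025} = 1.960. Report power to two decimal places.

For two equal groups, power = Φ(d·√(n/2) − z_{α/2}).
d·√(n/2) = 1.00 × √(8/2) = 1.00 × 2.000 = 2.000.
z_β = 2.000 − 1.960 = 0.040.
Power = Φ(0.040) = 0.516.

power ≈ 0.52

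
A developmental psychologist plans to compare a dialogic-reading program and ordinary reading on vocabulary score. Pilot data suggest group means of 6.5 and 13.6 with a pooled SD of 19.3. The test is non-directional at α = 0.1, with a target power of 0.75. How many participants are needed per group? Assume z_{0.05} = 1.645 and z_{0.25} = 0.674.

Cohen's d = |M₁ − M₂| / SD_pooled = |6.5 − 13.6| / 19.3 = 7.1 / 19.3 = 0.368.
For two independent groups with equal n: n = 2·((z_{α/2} + z_β) / d)².
z_{α/2} + z_β = 1.645 + 0.674 = 2.319.
n = 2 × (2.319 / 0.368)² = 2 × 6.302² = 2 × 39.71 = 79.4.
Round up to the next whole participant.

n = 80 per group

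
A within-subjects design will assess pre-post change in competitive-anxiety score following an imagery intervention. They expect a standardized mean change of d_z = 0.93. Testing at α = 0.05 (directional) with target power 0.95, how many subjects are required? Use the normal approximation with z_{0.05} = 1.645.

n = 13 pairs

For a paired (one-sample on differences) test: n = ((z_{α} + z_β) / d)².
z_{α} + z_β = 1.645 + 1.645 = 3.290.
n = (3.290 / 0.93)² = 3.538² = 12.51.
Round up.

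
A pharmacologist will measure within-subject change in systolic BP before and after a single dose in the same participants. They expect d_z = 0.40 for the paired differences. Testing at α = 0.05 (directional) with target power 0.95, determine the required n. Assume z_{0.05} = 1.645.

For a paired (one-sample on differences) test: n = ((z_{α} + z_β) / d)².
z_{α} + z_β = 1.645 + 1.645 = 3.290.
n = (3.290 / 0.40)² = 8.225² = 67.65.
Round up.

n = 68 pairs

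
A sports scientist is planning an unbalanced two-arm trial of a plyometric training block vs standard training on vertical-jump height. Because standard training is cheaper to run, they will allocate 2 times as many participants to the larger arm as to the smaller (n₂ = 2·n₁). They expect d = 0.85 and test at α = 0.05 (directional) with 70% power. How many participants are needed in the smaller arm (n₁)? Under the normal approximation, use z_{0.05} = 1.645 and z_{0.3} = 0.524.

n₁ = 10

With allocation ratio k = n₂/n₁ = 2, Var(x̄₁−x̄₂) = σ²(1/n₁ + 1/(k·n₁)) = σ²·(k+1)/(k·n₁).
So n₁ = (1 + 1/k)·((z_{α} + z_β)/d)² = 1.500 × (2.169/0.85)².
n₁ = 1.500 × 6.51 = 9.8.
Round up: n₁ = 10, giving n₂ = 2 × 10 = 20.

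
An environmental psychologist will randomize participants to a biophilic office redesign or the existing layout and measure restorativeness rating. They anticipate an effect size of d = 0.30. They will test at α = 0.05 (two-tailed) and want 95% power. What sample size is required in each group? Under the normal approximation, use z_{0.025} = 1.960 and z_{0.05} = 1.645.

For two independent groups with equal n: n = 2·((z_{α/2} + z_β) / d)².
z_{α/2} + z_β = 1.960 + 1.645 = 3.605.
n = 2 × (3.605 / 0.30)² = 2 × 12.017² = 2 × 144.40 = 288.8.
Round up to the next whole participant.

n = 289 per group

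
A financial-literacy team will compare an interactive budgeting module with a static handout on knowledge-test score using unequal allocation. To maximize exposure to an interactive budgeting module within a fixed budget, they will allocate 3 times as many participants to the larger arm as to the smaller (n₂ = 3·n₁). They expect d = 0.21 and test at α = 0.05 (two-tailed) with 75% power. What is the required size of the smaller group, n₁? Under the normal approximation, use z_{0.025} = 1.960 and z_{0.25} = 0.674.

With allocation ratio k = n₂/n₁ = 3, Var(x̄₁−x̄₂) = σ²(1/n₁ + 1/(k·n₁)) = σ²·(k+1)/(k·n₁).
So n₁ = (1 + 1/k)·((z_{α/2} + z_β)/d)² = 1.333 × (2.634/0.21)².
n₁ = 1.333 × 157.32 = 209.8.
Round up: n₁ = 210, giving n₂ = 3 × 210 = 630.

n₁ = 210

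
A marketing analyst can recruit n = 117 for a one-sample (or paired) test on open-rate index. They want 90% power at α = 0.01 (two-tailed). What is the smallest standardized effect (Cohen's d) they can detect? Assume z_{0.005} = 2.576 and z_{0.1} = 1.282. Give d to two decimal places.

d_min ≈ 0.36

For a single sample (or paired design) of n = 117: d_min = (z_{α/2} + z_β)/√n.
z-sum = 2.576 + 1.282 = 3.858.
d_min = 3.858 / √117 = 3.858 / 10.817 = 0.357.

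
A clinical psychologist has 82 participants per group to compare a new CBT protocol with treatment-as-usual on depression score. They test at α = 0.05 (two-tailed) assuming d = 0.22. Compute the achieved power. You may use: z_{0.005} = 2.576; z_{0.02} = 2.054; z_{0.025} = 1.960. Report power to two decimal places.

power ≈ 0.29

For two equal groups, power = Φ(d·√(n/2) − z_{α/2}).
d·√(n/2) = 0.22 × √(82/2) = 0.22 × 6.403 = 1.409.
z_β = 1.409 − 1.960 = -0.551.
Power = Φ(-0.551) = 0.291.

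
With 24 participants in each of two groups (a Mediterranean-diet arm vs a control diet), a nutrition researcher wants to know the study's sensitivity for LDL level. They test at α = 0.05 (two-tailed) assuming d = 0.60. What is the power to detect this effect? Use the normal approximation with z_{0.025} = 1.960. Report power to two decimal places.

For two equal groups, power = Φ(d·√(n/2) − z_{α/2}).
d·√(n/2) = 0.60 × √(24/2) = 0.60 × 3.464 = 2.078.
z_β = 2.078 − 1.960 = 0.118.
Power = Φ(0.118) = 0.547.

power ≈ 0.55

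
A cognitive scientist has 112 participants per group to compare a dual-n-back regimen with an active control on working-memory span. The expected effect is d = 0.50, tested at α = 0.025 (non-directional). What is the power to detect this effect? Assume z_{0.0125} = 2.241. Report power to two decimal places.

For two equal groups, power = Φ(d·√(n/2) − z_{α/2}).
d·√(n/2) = 0.50 × √(112/2) = 0.50 × 7.483 = 3.742.
z_β = 3.742 − 2.241 = 1.501.
Power = Φ(1.501) = 0.933.

power ≈ 0.93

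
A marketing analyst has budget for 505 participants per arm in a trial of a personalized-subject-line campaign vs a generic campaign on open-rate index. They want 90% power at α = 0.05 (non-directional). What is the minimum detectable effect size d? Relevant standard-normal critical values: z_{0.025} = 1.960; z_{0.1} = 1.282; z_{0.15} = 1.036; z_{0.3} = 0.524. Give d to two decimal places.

For two independent groups of n = 505 each: d_min = (z_{α/2} + z_β)·√(2/n).
z-sum = 1.960 + 1.282 = 3.242.
d_min = 3.242 × √(2/505) = 3.242 × 0.0629 = 0.204.

d_min ≈ 0.20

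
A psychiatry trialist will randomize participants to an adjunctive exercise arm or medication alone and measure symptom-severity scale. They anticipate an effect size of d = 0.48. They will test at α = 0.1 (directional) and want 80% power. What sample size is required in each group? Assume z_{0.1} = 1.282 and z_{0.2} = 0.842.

For two independent groups with equal n: n = 2·((z_{α} + z_β) / d)².
z_{α} + z_β = 1.282 + 0.842 = 2.124.
n = 2 × (2.124 / 0.48)² = 2 × 4.425² = 2 × 19.58 = 39.2.
Round up to the next whole participant.

n = 40 per group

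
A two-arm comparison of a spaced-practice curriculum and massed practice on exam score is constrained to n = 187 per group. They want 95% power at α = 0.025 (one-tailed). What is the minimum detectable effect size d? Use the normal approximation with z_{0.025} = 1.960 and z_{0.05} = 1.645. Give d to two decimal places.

For two independent groups of n = 187 each: d_min = (z_{α} + z_β)·√(2/n).
z-sum = 1.960 + 1.645 = 3.605.
d_min = 3.605 × √(2/187) = 3.605 × 0.1034 = 0.373.

d_min ≈ 0.37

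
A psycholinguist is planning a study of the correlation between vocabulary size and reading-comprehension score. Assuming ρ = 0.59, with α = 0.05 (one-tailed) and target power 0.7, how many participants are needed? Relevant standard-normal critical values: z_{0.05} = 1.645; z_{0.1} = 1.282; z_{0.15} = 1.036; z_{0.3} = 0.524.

Fisher's z: C = ½·ln((1+r)/(1−r)) = ½·ln(3.8780) = 0.6777.
n = ((z_{α} + z_β)/C)² + 3.
(1.645 + 0.524) / 0.6777 = 2.169 / 0.6777 = 3.201.
n = 3.201² + 3 = 10.24 + 3 = 13.2.
Round up.

n = 14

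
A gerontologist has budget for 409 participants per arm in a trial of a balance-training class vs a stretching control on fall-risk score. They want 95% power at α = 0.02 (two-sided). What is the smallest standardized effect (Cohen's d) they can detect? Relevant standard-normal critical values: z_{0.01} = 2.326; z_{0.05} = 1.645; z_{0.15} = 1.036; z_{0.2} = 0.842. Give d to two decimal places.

For two independent groups of n = 409 each: d_min = (z_{α/2} + z_β)·√(2/n).
z-sum = 2.326 + 1.645 = 3.971.
d_min = 3.971 × √(2/409) = 3.971 × 0.0699 = 0.278.

d_min ≈ 0.28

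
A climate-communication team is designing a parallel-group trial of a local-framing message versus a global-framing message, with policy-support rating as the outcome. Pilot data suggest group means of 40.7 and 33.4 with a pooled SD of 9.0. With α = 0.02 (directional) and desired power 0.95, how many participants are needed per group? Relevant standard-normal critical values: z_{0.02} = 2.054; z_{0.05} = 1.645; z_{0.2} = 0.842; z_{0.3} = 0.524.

n = 42 per group

Cohen's d = |M₁ − M₂| / SD_pooled = |40.7 − 33.4| / 9.0 = 7.3 / 9.0 = 0.811.
For two independent groups with equal n: n = 2·((z_{α} + z_β) / d)².
z_{α} + z_β = 2.054 + 1.645 = 3.699.
n = 2 × (3.699 / 0.811)² = 2 × 4.561² = 2 × 20.80 = 41.6.
Round up to the next whole participant.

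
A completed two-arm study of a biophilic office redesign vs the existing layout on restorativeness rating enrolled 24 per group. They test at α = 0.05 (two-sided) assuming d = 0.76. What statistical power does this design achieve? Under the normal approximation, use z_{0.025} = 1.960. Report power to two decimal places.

For two equal groups, power = Φ(d·√(n/2) − z_{α/2}).
d·√(n/2) = 0.76 × √(24/2) = 0.76 × 3.464 = 2.633.
z_β = 2.633 − 1.960 = 0.673.
Power = Φ(0.673) = 0.749.

power ≈ 0.75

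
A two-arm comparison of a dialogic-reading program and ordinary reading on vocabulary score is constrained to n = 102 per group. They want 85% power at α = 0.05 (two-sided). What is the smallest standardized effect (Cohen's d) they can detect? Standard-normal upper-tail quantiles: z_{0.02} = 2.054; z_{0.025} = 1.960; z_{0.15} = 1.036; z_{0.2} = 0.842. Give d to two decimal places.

For two independent groups of n = 102 each: d_min = (z_{α/2} + z_β)·√(2/n).
z-sum = 1.960 + 1.036 = 2.996.
d_min = 2.996 × √(2/102) = 2.996 × 0.1400 = 0.420.

d_min ≈ 0.42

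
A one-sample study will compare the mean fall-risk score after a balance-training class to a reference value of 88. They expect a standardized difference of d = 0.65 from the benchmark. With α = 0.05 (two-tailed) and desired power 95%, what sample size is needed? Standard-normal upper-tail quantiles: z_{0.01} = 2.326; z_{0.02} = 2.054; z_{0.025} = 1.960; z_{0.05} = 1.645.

For a one-sample test: n = ((z_{α/2} + z_β) / d)².
z_{α/2} + z_β = 1.960 + 1.645 = 3.605.
n = (3.605 / 0.65)² = 5.546² = 30.76.
Round up.

n = 31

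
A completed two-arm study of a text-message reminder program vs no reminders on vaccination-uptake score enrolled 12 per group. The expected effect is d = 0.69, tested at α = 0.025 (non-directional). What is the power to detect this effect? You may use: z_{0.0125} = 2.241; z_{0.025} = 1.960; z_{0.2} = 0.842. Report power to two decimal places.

For two equal groups, power = Φ(d·√(n/2) − z_{α/2}).
d·√(n/2) = 0.69 × √(12/2) = 0.69 × 2.449 = 1.690.
z_β = 1.690 − 2.241 = -0.551.
Power = Φ(-0.551) = 0.291.

power ≈ 0.29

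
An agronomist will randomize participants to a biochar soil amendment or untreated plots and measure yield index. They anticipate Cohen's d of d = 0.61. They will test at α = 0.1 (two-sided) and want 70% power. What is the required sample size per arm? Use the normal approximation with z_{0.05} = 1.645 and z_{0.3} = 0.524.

For two independent groups with equal n: n = 2·((z_{α/2} + z_β) / d)².
z_{α/2} + z_β = 1.645 + 0.524 = 2.169.
n = 2 × (2.169 / 0.61)² = 2 × 3.556² = 2 × 12.64 = 25.3.
Round up to the next whole participant.

n = 26 per group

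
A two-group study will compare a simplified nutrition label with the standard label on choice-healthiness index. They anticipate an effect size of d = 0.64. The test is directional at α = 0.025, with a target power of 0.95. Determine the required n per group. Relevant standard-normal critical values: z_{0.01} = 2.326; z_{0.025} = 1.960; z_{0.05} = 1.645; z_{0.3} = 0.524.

For two independent groups with equal n: n = 2·((z_{α} + z_β) / d)².
z_{α} + z_β = 1.960 + 1.645 = 3.605.
n = 2 × (3.605 / 0.64)² = 2 × 5.633² = 2 × 31.73 = 63.5.
Round up to the next whole participant.

n = 64 per group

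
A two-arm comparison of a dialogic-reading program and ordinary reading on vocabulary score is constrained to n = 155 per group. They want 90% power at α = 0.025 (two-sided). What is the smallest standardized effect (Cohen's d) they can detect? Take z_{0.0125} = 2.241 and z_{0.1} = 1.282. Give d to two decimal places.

d_min ≈ 0.40

For two independent groups of n = 155 each: d_min = (z_{α/2} + z_β)·√(2/n).
z-sum = 2.241 + 1.282 = 3.523.
d_min = 3.523 × √(2/155) = 3.523 × 0.1136 = 0.400.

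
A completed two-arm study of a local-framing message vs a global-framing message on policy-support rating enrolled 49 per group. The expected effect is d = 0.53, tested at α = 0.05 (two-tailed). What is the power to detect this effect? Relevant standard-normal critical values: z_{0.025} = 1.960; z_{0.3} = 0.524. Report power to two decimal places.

power ≈ 0.75

For two equal groups, power = Φ(d·√(n/2) − z_{α/2}).
d·√(n/2) = 0.53 × √(49/2) = 0.53 × 4.950 = 2.623.
z_β = 2.623 − 1.960 = 0.663.
Power = Φ(0.663) = 0.746.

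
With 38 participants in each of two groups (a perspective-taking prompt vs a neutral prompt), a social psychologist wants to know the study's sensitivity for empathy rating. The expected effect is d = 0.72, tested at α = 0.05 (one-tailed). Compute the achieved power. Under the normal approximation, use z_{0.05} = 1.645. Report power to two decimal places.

For two equal groups, power = Φ(d·√(n/2) − z_{α}).
d·√(n/2) = 0.72 × √(38/2) = 0.72 × 4.359 = 3.138.
z_β = 3.138 − 1.645 = 1.493.
Power = Φ(1.493) = 0.932.

power ≈ 0.93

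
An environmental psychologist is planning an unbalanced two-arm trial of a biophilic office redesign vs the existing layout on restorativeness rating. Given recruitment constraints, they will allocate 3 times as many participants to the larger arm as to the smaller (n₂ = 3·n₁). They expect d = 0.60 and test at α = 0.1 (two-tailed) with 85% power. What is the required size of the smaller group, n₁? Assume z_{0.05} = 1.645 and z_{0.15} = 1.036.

With allocation ratio k = n₂/n₁ = 3, Var(x̄₁−x̄₂) = σ²(1/n₁ + 1/(k·n₁)) = σ²·(k+1)/(k·n₁).
So n₁ = (1 + 1/k)·((z_{α/2} + z_β)/d)² = 1.333 × (2.681/0.60)².
n₁ = 1.333 × 19.97 = 26.6.
Round up: n₁ = 27, giving n₂ = 3 × 27 = 81.

n₁ = 27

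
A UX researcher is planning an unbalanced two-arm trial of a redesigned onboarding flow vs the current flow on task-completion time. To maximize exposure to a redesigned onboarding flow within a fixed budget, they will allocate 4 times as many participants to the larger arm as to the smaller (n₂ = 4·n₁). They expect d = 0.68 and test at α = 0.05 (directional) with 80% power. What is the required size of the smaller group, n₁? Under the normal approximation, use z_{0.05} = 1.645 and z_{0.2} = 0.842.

With allocation ratio k = n₂/n₁ = 4, Var(x̄₁−x̄₂) = σ²(1/n₁ + 1/(k·n₁)) = σ²·(k+1)/(k·n₁).
So n₁ = (1 + 1/k)·((z_{α} + z_β)/d)² = 1.250 × (2.487/0.68)².
n₁ = 1.250 × 13.38 = 16.7.
Round up: n₁ = 17, giving n₂ = 4 × 17 = 68.

n₁ = 17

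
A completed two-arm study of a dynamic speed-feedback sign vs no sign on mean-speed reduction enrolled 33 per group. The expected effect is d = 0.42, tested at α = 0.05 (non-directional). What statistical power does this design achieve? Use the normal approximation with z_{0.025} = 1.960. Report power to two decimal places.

power ≈ 0.40

For two equal groups, power = Φ(d·√(n/2) − z_{α/2}).
d·√(n/2) = 0.42 × √(33/2) = 0.42 × 4.062 = 1.706.
z_β = 1.706 − 1.960 = -0.254.
Power = Φ(-0.254) = 0.400.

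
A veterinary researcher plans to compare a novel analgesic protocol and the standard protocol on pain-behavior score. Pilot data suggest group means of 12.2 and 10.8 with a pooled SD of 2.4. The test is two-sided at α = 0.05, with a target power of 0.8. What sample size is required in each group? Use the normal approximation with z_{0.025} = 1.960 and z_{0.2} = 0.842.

n = 47 per group

Cohen's d = |M₁ − M₂| / SD_pooled = |12.2 − 10.8| / 2.4 = 1.4 / 2.4 = 0.583.
For two independent groups with equal n: n = 2·((z_{α/2} + z_β) / d)².
z_{α/2} + z_β = 1.960 + 0.842 = 2.802.
n = 2 × (2.802 / 0.583)² = 2 × 4.806² = 2 × 23.10 = 46.2.
Round up to the next whole participant.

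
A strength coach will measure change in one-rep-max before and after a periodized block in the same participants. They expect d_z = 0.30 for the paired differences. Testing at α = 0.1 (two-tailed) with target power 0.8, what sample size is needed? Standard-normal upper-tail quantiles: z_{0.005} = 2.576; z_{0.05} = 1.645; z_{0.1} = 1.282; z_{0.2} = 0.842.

n = 69 pairs

For a paired (one-sample on differences) test: n = ((z_{α/2} + z_β) / d)².
z_{α/2} + z_β = 1.645 + 0.842 = 2.487.
n = (2.487 / 0.30)² = 8.290² = 68.72.
Round up.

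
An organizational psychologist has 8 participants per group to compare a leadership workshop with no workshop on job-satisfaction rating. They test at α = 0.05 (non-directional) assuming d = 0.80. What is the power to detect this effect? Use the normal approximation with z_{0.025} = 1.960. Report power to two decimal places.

For two equal groups, power = Φ(d·√(n/2) − z_{α/2}).
d·√(n/2) = 0.80 × √(8/2) = 0.80 × 2.000 = 1.600.
z_β = 1.600 − 1.960 = -0.360.
Power = Φ(-0.360) = 0.359.

power ≈ 0.36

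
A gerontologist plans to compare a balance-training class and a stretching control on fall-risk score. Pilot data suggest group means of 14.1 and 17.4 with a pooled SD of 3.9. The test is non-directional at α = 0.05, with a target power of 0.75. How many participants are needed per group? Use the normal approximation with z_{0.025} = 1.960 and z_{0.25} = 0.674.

Cohen's d = |M₁ − M₂| / SD_pooled = |14.1 − 17.4| / 3.9 = 3.3 / 3.9 = 0.846.
For two independent groups with equal n: n = 2·((z_{α/2} + z_β) / d)².
z_{α/2} + z_β = 1.960 + 0.674 = 2.634.
n = 2 × (2.634 / 0.846)² = 2 × 3.113² = 2 × 9.69 = 19.4.
Round up to the next whole participant.

n = 20 per group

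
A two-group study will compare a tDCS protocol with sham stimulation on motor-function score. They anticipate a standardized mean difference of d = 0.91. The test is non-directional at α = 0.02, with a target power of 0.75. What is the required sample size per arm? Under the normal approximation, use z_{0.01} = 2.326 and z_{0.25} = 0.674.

For two independent groups with equal n: n = 2·((z_{α/2} + z_β) / d)².
z_{α/2} + z_β = 2.326 + 0.674 = 3.000.
n = 2 × (3.000 / 0.91)² = 2 × 3.297² = 2 × 10.87 = 21.7.
Round up to the next whole participant.

n = 22 per group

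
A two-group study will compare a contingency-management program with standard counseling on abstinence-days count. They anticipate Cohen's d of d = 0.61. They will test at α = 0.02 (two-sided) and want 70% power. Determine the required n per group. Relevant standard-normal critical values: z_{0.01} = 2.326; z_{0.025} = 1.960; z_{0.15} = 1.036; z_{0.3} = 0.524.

For two independent groups with equal n: n = 2·((z_{α/2} + z_β) / d)².
z_{α/2} + z_β = 2.326 + 0.524 = 2.850.
n = 2 × (2.850 / 0.61)² = 2 × 4.672² = 2 × 21.83 = 43.7.
Round up to the next whole participant.

n = 44 per group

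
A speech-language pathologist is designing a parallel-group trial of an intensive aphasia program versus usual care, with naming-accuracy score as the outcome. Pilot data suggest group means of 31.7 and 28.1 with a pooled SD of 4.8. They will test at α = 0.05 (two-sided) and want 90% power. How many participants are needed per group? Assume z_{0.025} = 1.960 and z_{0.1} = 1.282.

n = 38 per group

Cohen's d = |M₁ − M₂| / SD_pooled = |31.7 − 28.1| / 4.8 = 3.6 / 4.8 = 0.750.
For two independent groups with equal n: n = 2·((z_{α/2} + z_β) / d)².
z_{α/2} + z_β = 1.960 + 1.282 = 3.242.
n = 2 × (3.242 / 0.750)² = 2 × 4.323² = 2 × 18.69 = 37.4.
Round up to the next whole participant.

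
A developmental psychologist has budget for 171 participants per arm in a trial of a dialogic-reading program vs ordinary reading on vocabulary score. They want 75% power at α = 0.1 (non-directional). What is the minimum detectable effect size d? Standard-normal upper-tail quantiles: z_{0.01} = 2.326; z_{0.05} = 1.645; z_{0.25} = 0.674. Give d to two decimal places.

d_min ≈ 0.25

For two independent groups of n = 171 each: d_min = (z_{α/2} + z_β)·√(2/n).
z-sum = 1.645 + 0.674 = 2.319.
d_min = 2.319 × √(2/171) = 2.319 × 0.1081 = 0.251.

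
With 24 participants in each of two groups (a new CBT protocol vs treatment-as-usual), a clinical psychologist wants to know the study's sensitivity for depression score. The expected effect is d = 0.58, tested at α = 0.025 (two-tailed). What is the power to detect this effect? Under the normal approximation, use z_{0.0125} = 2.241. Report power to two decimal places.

power ≈ 0.41

For two equal groups, power = Φ(d·√(n/2) − z_{α/2}).
d·√(n/2) = 0.58 × √(24/2) = 0.58 × 3.464 = 2.009.
z_β = 2.009 − 2.241 = -0.232.
Power = Φ(-0.232) = 0.408.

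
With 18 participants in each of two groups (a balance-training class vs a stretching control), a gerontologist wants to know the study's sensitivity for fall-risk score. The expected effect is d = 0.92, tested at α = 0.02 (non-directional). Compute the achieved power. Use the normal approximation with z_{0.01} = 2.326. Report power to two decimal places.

For two equal groups, power = Φ(d·√(n/2) − z_{α/2}).
d·√(n/2) = 0.92 × √(18/2) = 0.92 × 3.000 = 2.760.
z_β = 2.760 − 2.326 = 0.434.
Power = Φ(0.434) = 0.668.

power ≈ 0.67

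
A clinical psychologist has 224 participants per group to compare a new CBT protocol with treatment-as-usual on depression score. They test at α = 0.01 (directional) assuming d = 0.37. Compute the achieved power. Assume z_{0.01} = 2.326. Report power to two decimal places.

power ≈ 0.94

For two equal groups, power = Φ(d·√(n/2) − z_{α}).
d·√(n/2) = 0.37 × √(224/2) = 0.37 × 10.583 = 3.916.
z_β = 3.916 − 2.326 = 1.590.
Power = Φ(1.590) = 0.944.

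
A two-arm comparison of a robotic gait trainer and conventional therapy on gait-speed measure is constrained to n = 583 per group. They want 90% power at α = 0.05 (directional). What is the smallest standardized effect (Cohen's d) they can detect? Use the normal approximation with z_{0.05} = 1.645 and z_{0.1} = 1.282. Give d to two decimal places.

For two independent groups of n = 583 each: d_min = (z_{α} + z_β)·√(2/n).
z-sum = 1.645 + 1.282 = 2.927.
d_min = 2.927 × √(2/583) = 2.927 × 0.0586 = 0.171.

d_min ≈ 0.17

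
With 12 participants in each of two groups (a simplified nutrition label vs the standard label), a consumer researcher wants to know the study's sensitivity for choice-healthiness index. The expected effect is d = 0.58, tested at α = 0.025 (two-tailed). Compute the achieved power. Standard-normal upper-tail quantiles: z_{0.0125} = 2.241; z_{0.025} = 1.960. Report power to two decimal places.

For two equal groups, power = Φ(d·√(n/2) − z_{α/2}).
d·√(n/2) = 0.58 × √(12/2) = 0.58 × 2.449 = 1.421.
z_β = 1.421 − 2.241 = -0.820.
Power = Φ(-0.820) = 0.206.

power ≈ 0.21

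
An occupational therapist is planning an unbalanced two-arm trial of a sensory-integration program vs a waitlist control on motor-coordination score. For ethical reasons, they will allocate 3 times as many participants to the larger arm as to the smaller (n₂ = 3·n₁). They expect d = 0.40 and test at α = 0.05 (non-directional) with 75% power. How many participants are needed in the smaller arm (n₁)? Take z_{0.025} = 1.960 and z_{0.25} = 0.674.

With allocation ratio k = n₂/n₁ = 3, Var(x̄₁−x̄₂) = σ²(1/n₁ + 1/(k·n₁)) = σ²·(k+1)/(k·n₁).
So n₁ = (1 + 1/k)·((z_{α/2} + z_β)/d)² = 1.333 × (2.634/0.40)².
n₁ = 1.333 × 43.36 = 57.8.
Round up: n₁ = 58, giving n₂ = 3 × 58 = 174.

n₁ = 58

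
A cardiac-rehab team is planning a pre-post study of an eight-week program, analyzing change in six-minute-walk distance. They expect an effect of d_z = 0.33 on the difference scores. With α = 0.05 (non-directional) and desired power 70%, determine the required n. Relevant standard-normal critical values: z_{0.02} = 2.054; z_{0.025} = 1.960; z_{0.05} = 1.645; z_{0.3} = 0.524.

n = 57 pairs

For a paired (one-sample on differences) test: n = ((z_{α/2} + z_β) / d)².
z_{α/2} + z_β = 1.960 + 0.524 = 2.484.
n = (2.484 / 0.33)² = 7.527² = 56.66.
Round up.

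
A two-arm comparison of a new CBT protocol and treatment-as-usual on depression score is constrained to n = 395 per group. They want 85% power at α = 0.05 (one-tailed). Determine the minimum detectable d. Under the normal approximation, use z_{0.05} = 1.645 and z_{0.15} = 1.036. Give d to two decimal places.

d_min ≈ 0.19

For two independent groups of n = 395 each: d_min = (z_{α} + z_β)·√(2/n).
z-sum = 1.645 + 1.036 = 2.681.
d_min = 2.681 × √(2/395) = 2.681 × 0.0712 = 0.191.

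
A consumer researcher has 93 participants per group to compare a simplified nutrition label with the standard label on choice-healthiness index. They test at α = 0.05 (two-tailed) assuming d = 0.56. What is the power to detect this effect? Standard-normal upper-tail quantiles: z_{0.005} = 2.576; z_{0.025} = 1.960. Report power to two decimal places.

power ≈ 0.97

For two equal groups, power = Φ(d·√(n/2) − z_{α/2}).
d·√(n/2) = 0.56 × √(93/2) = 0.56 × 6.819 = 3.819.
z_β = 3.819 − 1.960 = 1.859.
Power = Φ(1.859) = 0.968.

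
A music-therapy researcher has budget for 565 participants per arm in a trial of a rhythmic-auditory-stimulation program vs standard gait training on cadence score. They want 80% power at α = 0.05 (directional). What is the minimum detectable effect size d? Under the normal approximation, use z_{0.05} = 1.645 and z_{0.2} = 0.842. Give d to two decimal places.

d_min ≈ 0.15

For two independent groups of n = 565 each: d_min = (z_{α} + z_β)·√(2/n).
z-sum = 1.645 + 0.842 = 2.487.
d_min = 2.487 × √(2/565) = 2.487 × 0.0595 = 0.148.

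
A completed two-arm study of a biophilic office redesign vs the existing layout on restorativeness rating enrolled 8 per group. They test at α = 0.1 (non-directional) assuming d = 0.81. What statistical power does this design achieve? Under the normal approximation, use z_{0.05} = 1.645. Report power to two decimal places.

For two equal groups, power = Φ(d·√(n/2) − z_{α/2}).
d·√(n/2) = 0.81 × √(8/2) = 0.81 × 2.000 = 1.620.
z_β = 1.620 − 1.645 = -0.025.
Power = Φ(-0.025) = 0.490.

power ≈ 0.49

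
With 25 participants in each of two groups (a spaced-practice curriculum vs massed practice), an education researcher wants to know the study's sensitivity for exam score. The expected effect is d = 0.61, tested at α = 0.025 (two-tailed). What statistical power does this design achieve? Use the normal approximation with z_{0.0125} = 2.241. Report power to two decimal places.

For two equal groups, power = Φ(d·√(n/2) − z_{α/2}).
d·√(n/2) = 0.61 × √(25/2) = 0.61 × 3.536 = 2.157.
z_β = 2.157 − 2.241 = -0.084.
Power = Φ(-0.084) = 0.466.

power ≈ 0.47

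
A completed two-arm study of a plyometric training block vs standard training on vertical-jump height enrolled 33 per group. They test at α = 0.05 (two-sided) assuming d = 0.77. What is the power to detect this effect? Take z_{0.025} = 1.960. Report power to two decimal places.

For two equal groups, power = Φ(d·√(n/2) − z_{α/2}).
d·√(n/2) = 0.77 × √(33/2) = 0.77 × 4.062 = 3.128.
z_β = 3.128 − 1.960 = 1.168.
Power = Φ(1.168) = 0.879.

power ≈ 0.88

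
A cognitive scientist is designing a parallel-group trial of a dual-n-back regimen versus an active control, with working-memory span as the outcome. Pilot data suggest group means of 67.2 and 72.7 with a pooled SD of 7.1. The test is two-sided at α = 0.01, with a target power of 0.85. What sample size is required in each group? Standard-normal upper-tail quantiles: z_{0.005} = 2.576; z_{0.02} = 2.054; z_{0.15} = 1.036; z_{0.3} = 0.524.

n = 44 per group

Cohen's d = |M₁ − M₂| / SD_pooled = |67.2 − 72.7| / 7.1 = 5.5 / 7.1 = 0.775.
For two independent groups with equal n: n = 2·((z_{α/2} + z_β) / d)².
z_{α/2} + z_β = 2.576 + 1.036 = 3.612.
n = 2 × (3.612 / 0.775)² = 2 × 4.661² = 2 × 21.72 = 43.4.
Round up to the next whole participant.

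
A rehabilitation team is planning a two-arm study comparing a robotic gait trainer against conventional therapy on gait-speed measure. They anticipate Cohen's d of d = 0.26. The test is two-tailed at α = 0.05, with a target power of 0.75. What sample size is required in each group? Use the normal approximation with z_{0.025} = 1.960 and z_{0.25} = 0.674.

n = 206 per group

For two independent groups with equal n: n = 2·((z_{α/2} + z_β) / d)².
z_{α/2} + z_β = 1.960 + 0.674 = 2.634.
n = 2 × (2.634 / 0.26)² = 2 × 10.131² = 2 × 102.63 = 205.3.
Round up to the next whole participant.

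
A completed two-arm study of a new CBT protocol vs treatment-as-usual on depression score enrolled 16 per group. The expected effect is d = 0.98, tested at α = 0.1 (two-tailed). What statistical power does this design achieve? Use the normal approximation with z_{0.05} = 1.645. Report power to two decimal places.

For two equal groups, power = Φ(d·√(n/2) − z_{α/2}).
d·√(n/2) = 0.98 × √(16/2) = 0.98 × 2.828 = 2.772.
z_β = 2.772 − 1.645 = 1.127.
Power = Φ(1.127) = 0.870.

power ≈ 0.87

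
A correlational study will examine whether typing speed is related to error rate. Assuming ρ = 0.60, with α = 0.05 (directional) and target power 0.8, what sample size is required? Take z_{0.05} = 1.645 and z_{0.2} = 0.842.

Fisher's z: C = ½·ln((1+r)/(1−r)) = ½·ln(4.0000) = 0.6931.
n = ((z_{α} + z_β)/C)² + 3.
(1.645 + 0.842) / 0.6931 = 2.487 / 0.6931 = 3.588.
n = 3.588² + 3 = 12.88 + 3 = 15.9.
Round up.

n = 16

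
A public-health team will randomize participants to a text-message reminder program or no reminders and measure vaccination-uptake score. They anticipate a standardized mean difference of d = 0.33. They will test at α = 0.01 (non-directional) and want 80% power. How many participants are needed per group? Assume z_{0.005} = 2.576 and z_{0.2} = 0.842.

n = 215 per group

For two independent groups with equal n: n = 2·((z_{α/2} + z_β) / d)².
z_{α/2} + z_β = 2.576 + 0.842 = 3.418.
n = 2 × (3.418 / 0.33)² = 2 × 10.358² = 2 × 107.28 = 214.6.
Round up to the next whole participant.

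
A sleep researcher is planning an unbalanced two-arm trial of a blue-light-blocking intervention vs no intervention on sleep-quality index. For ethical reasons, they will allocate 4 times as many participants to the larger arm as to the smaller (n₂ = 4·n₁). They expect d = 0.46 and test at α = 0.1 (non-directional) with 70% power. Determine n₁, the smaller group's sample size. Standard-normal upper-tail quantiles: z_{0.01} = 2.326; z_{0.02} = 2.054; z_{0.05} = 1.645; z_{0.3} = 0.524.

n₁ = 28

With allocation ratio k = n₂/n₁ = 4, Var(x̄₁−x̄₂) = σ²(1/n₁ + 1/(k·n₁)) = σ²·(k+1)/(k·n₁).
So n₁ = (1 + 1/k)·((z_{α/2} + z_β)/d)² = 1.250 × (2.169/0.46)².
n₁ = 1.250 × 22.23 = 27.8.
Round up: n₁ = 28, giving n₂ = 4 × 28 = 112.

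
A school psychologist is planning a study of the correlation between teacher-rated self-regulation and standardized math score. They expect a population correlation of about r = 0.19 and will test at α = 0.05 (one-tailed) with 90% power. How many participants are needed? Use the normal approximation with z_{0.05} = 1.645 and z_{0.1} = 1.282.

n = 235

Fisher's z: C = ½·ln((1+r)/(1−r)) = ½·ln(1.4691) = 0.1923.
n = ((z_{α} + z_β)/C)² + 3.
(1.645 + 1.282) / 0.1923 = 2.927 / 0.1923 = 15.221.
n = 15.221² + 3 = 231.68 + 3 = 234.7.
Round up.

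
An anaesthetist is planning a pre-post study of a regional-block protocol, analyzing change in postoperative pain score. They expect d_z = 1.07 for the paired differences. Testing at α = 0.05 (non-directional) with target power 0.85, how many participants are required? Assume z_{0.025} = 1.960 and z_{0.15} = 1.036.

For a paired (one-sample on differences) test: n = ((z_{α/2} + z_β) / d)².
z_{α/2} + z_β = 1.960 + 1.036 = 2.996.
n = (2.996 / 1.07)² = 2.800² = 7.84.
Round up.

n = 8 pairs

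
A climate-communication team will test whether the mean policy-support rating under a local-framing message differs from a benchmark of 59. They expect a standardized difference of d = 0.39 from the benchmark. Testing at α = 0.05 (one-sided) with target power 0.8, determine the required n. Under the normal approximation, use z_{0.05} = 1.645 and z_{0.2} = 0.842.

For a one-sample test: n = ((z_{α} + z_β) / d)².
z_{α} + z_β = 1.645 + 0.842 = 2.487.
n = (2.487 / 0.39)² = 6.377² = 40.67.
Round up.

n = 41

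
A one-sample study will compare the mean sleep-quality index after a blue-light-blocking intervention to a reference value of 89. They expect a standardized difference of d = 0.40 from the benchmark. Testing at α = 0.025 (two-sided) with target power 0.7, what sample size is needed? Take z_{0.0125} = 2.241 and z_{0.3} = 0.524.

n = 48

For a one-sample test: n = ((z_{α/2} + z_β) / d)².
z_{α/2} + z_β = 2.241 + 0.524 = 2.765.
n = (2.765 / 0.40)² = 6.912² = 47.78.
Round up.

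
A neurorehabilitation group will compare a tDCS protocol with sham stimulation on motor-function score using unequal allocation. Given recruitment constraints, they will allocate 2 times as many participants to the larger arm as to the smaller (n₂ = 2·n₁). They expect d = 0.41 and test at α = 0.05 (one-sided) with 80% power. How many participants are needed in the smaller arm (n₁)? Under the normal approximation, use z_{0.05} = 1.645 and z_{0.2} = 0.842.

n₁ = 56

With allocation ratio k = n₂/n₁ = 2, Var(x̄₁−x̄₂) = σ²(1/n₁ + 1/(k·n₁)) = σ²·(k+1)/(k·n₁).
So n₁ = (1 + 1/k)·((z_{α} + z_β)/d)² = 1.500 × (2.487/0.41)².
n₁ = 1.500 × 36.79 = 55.2.
Round up: n₁ = 56, giving n₂ = 2 × 56 = 112.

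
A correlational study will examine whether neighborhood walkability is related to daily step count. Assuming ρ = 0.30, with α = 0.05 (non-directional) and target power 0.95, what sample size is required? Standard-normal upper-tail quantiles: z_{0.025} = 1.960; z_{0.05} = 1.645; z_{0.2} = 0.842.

Fisher's z: C = ½·ln((1+r)/(1−r)) = ½·ln(1.8571) = 0.3095.
n = ((z_{α/2} + z_β)/C)² + 3.
(1.960 + 1.645) / 0.3095 = 3.605 / 0.3095 = 11.648.
n = 11.648² + 3 = 135.67 + 3 = 138.7.
Round up.

n = 139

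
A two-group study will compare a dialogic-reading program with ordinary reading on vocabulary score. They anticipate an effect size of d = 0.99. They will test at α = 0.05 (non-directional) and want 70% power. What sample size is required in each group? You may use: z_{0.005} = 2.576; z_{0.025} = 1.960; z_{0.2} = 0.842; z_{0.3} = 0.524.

n = 13 per group

For two independent groups with equal n: n = 2·((z_{α/2} + z_β) / d)².
z_{α/2} + z_β = 1.960 + 0.524 = 2.484.
n = 2 × (2.484 / 0.99)² = 2 × 2.509² = 2 × 6.30 = 12.6.
Round up to the next whole participant.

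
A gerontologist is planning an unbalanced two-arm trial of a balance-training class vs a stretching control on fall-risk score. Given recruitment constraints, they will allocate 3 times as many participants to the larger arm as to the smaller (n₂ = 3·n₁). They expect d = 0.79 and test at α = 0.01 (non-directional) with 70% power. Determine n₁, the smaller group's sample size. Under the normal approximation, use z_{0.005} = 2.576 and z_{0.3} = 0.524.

With allocation ratio k = n₂/n₁ = 3, Var(x̄₁−x̄₂) = σ²(1/n₁ + 1/(k·n₁)) = σ²·(k+1)/(k·n₁).
So n₁ = (1 + 1/k)·((z_{α/2} + z_β)/d)² = 1.333 × (3.100/0.79)².
n₁ = 1.333 × 15.40 = 20.5.
Round up: n₁ = 21, giving n₂ = 3 × 21 = 63.

n₁ = 21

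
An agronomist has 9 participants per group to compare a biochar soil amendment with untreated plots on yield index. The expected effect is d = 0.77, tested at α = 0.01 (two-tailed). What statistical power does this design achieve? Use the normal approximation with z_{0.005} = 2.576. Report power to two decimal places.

power ≈ 0.17

For two equal groups, power = Φ(d·√(n/2) − z_{α/2}).
d·√(n/2) = 0.77 × √(9/2) = 0.77 × 2.121 = 1.633.
z_β = 1.633 − 2.576 = -0.943.
Power = Φ(-0.943) = 0.173.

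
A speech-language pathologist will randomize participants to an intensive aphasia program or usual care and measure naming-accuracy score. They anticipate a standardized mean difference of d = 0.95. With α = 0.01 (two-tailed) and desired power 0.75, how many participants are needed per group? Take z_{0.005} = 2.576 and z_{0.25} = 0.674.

n = 24 per group

For two independent groups with equal n: n = 2·((z_{α/2} + z_β) / d)².
z_{α/2} + z_β = 2.576 + 0.674 = 3.250.
n = 2 × (3.250 / 0.95)² = 2 × 3.421² = 2 × 11.70 = 23.4.
Round up to the next whole participant.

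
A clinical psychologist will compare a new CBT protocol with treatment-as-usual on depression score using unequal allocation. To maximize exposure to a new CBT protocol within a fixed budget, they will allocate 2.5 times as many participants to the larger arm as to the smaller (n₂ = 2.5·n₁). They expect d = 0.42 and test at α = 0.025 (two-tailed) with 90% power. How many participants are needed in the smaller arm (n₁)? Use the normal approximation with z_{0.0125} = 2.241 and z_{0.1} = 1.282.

n₁ = 99

With allocation ratio k = n₂/n₁ = 2.5, Var(x̄₁−x̄₂) = σ²(1/n₁ + 1/(k·n₁)) = σ²·(k+1)/(k·n₁).
So n₁ = (1 + 1/k)·((z_{α/2} + z_β)/d)² = 1.400 × (3.523/0.42)².
n₁ = 1.400 × 70.36 = 98.5.
Round up: n₁ = 99, giving n₂ = ⌈2.5 × 99⌉ = ⌈247.5⌉ = 248.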